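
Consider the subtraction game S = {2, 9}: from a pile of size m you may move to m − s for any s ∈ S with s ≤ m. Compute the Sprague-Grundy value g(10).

1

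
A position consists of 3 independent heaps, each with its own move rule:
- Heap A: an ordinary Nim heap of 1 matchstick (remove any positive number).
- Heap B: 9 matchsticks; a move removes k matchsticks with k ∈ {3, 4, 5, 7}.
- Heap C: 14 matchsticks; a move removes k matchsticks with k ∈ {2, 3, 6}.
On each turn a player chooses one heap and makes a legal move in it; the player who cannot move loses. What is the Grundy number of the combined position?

Heap A is a plain Nim heap of size 1, so its Grundy value is 1.
For heap B, compute g(0), g(1), … with moves {3, 4, 5, 7}:
k:     0  1  2  3  4  5  6  7  8  9
g(k):  0  0  0  1  1  1  2  2  2  3
So g(9) = 3.
For heap C, compute g(0), g(1), … with moves {2, 3, 6}:
g(0) = mex{} = 0
g(1) = mex{} = 0
g(2) = mex{0} = 1
g(3) = mex{0} = 1
g(4) = mex{0,1} = 2
g(5) = mex{1} = 0
g(6) = mex{0,1,2} = 3
g(7) = mex{0,2} = 1
g(8) = mex{0,1,3} = 2
g(9) = mex{1,3} = 0
g(10) = mex{1,2} = 0
g(11) = mex{0,2} = 1
g(12) = mex{0,3} = 1
g(13) = mex{0,1} = 2
g(14) = mex{1,2} = 0
So g(14) = 0.
The value of a disjunctive sum is the nim-sum of the parts.
Combined value = 1 XOR 3 XOR 0 = 2.

2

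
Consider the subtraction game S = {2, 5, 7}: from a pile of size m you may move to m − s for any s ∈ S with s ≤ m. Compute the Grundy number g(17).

Compute g(0), g(1), … for moves {2, 5, 7}:
k:     0  1  2  3  4  5  6  7  8  9 10 11 12 13 14 15 16 17
g(k):  0  0  1  1  0  2  1  3  2  2  0  3  1  0  0  1  1  2
So g(17) = 2.

2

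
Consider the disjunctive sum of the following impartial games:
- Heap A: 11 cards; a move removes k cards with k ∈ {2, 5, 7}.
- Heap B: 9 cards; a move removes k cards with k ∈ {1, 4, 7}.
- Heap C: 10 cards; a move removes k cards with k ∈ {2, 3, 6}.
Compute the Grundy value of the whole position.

2

For heap A, compute g(0), g(1), … with moves {2, 5, 7}:
k:     0  1  2  3  4  5  6  7  8  9 10 11
g(k):  0  0  1  1  0  2  1  3  2  2  0  3
So g(11) = 3.
Grundy values for heap B (subtraction set {1, 4, 7}):
k:     0  1  2  3  4  5  6  7  8  9
g(k):  0  1  0  1  2  0  1  2  0  1
So g(9) = 1.
Grundy values for heap C (subtraction set {2, 3, 6}):
g(0) = mex{} = 0
g(1) = mex{} = 0
g(2) = mex{0} = 1
g(3) = mex{0} = 1
g(4) = mex{0,1} = 2
g(5) = mex{1} = 0
g(6) = mex{0,1,2} = 3
g(7) = mex{0,2} = 1
g(8) = mex{0,1,3} = 2
g(9) = mex{1,3} = 0
g(10) = mex{1,2} = 0
So g(10) = 0.
The value of a disjunctive sum is the nim-sum of the parts.
Combined value = 3 XOR 1 XOR 0 = 2.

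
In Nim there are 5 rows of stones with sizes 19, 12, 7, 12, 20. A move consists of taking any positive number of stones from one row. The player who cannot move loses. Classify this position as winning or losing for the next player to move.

Losing position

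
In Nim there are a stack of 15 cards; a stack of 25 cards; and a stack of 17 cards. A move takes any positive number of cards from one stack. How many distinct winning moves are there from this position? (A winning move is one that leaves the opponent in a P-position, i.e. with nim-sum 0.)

Compute the nim-sum pairwise:
15 ^ 25 = 22
22 ^ 17 = 7
The overall nim-sum is X = 7. A stack of size p has a winning move iff p XOR X < p (reduce it to p XOR X).
  15: 15 XOR 7 = 8 < 15 — winning move (to 8).
  25: 25 XOR 7 = 30 ≥ 25 — no move.
  17: 17 XOR 7 = 22 ≥ 17 — no move.
That gives 1 winning move.

1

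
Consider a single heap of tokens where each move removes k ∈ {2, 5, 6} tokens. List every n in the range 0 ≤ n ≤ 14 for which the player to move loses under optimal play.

0, 1, 4, 8, 11, 12

Grundy values for subtraction set {2, 5, 6}:
k:     0  1  2  3  4  5  6  7  8  9 10 11 12 13 14
g(k):  0  0  1  1  0  2  1  3  0  2  1  0  0  1  1
The P-positions (g = 0) in 0..14 are 0, 1, 4, 8, 11, 12.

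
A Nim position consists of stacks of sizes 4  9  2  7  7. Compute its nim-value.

Compute the nim-sum pairwise:
4 XOR 9 = 13
13 XOR 2 = 15
15 XOR 7 = 8
8 XOR 7 = 15

15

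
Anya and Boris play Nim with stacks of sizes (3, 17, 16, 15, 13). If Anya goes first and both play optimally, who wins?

Compute the nim-sum pairwise:
3 ^ 17 = 18
18 ^ 16 = 2
2 ^ 15 = 13
13 ^ 13 = 0
The nim-sum is 0, so this is a P-position: the player to move is in a losing position under optimal play; Anya is about to move from it and so loses — Boris wins.

Boris wins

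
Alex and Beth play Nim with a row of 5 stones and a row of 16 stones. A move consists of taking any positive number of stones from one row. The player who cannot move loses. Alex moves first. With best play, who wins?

Alex wins

Write each in binary and XOR column by column:
  00101  (5)
  10000  (16)
  -----
  10101  (21)
The nim-sum is 21 ≠ 0, so this is an N-position: the player to move can win; Alex has a winning move.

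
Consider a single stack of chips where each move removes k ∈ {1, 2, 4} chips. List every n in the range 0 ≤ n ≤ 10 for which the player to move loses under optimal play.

0, 3, 6, 9

Compute g(0), g(1), … for moves {1, 2, 4}:
k:     0  1  2  3  4  5  6  7  8  9 10
g(k):  0  1  2  0  1  2  0  1  2  0  1
The P-positions (g = 0) in 0..10 are 0, 3, 6, 9.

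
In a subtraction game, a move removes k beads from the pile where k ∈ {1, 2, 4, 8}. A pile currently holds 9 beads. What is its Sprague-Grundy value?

0

Grundy values for subtraction set {1, 2, 4, 8}:
g(0) = mex{} = 0
g(1) = mex{0} = 1
g(2) = mex{0,1} = 2
g(3) = mex{1,2} = 0
g(4) = mex{0,2} = 1
g(5) = mex{0,1} = 2
g(6) = mex{1,2} = 0
g(7) = mex{0,2} = 1
g(8) = mex{0,1} = 2
g(9) = mex{1,2} = 0
So g(9) = 0.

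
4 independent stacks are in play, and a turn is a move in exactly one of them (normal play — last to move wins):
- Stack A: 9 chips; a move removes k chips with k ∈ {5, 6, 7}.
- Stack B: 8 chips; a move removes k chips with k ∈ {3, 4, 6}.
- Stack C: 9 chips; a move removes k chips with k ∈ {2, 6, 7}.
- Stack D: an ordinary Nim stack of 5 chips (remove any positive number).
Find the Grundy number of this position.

Build the Grundy sequence for stack A with g(k) = mex{g(k−s) : s ∈ {5, 6, 7}, s ≤ k}:
g(0) = mex{} = 0
g(1) = mex{} = 0
g(2) = mex{} = 0
g(3) = mex{} = 0
g(4) = mex{} = 0
g(5) = mex{0} = 1
g(6) = mex{0} = 1
g(7) = mex{0} = 1
g(8) = mex{0} = 1
g(9) = mex{0} = 1
So g(9) = 1.
Grundy values for stack B (subtraction set {3, 4, 6}):
k:     0  1  2  3  4  5  6  7  8
g(k):  0  0  0  1  1  1  2  2  2
So g(8) = 2.
Build the Grundy sequence for stack C with g(k) = mex{g(k−s) : s ∈ {2, 6, 7}, s ≤ k}:
k:     0  1  2  3  4  5  6  7  8  9
g(k):  0  0  1  1  0  0  1  1  2  0
So g(9) = 0.
Stack D is a plain Nim stack of size 5, so its Grundy value is 5.
The value of a disjunctive sum is the nim-sum of the parts.
Combined value = 1 XOR 2 XOR 0 XOR 5 = 6.

6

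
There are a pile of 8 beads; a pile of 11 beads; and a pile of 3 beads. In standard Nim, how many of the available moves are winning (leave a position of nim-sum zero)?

0

Nim-sum: 8 XOR 11 XOR 3 = 0.
The nim-sum is already 0, so every move leaves a nonzero nim-sum — there are no winning moves.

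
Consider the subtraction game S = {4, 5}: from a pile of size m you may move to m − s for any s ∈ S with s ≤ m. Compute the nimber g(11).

0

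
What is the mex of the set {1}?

0

0 is not in the set, so the mex is 0.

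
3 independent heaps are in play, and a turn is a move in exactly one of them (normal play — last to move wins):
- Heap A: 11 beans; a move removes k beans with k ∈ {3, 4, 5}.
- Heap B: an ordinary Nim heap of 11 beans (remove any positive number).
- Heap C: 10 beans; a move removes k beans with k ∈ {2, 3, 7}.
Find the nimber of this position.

10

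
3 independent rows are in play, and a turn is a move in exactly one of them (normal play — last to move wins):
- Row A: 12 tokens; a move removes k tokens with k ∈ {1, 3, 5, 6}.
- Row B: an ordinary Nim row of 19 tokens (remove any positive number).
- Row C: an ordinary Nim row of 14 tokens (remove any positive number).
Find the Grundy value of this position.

28

Grundy values for row A (subtraction set {1, 3, 5, 6}):
k:     0  1  2  3  4  5  6  7  8  9 10 11 12
g(k):  0  1  0  1  0  1  2  3  2  3  2  0  1
So g(12) = 1.
Row B is a plain Nim row of size 19, so its Grundy value is 19.
Row C is a plain Nim row of size 14, so its Grundy value is 14.
The value of a disjunctive sum is the nim-sum of the parts.
Combined value = 1 ⊕ 19 ⊕ 14 = 28.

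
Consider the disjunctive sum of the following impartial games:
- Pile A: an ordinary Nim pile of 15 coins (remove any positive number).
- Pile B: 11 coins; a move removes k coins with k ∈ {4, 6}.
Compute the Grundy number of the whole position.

15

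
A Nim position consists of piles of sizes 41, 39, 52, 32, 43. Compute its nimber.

49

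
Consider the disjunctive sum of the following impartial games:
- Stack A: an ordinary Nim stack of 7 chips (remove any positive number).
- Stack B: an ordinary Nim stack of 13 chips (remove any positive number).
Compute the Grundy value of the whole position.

10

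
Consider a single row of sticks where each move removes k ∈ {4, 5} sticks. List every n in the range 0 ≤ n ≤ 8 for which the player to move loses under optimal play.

Compute g(0), g(1), … for moves {4, 5}:
k:     0  1  2  3  4  5  6  7  8
g(k):  0  0  0  0  1  1  1  1  2
The P-positions (g = 0) in 0..8 are 0, 1, 2, 3.

0, 1, 2, 3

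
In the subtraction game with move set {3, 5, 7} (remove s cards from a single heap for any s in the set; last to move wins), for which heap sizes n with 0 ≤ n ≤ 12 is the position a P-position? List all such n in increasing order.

0, 1, 2, 10, 11, 12

Grundy values for subtraction set {3, 5, 7}:
g(0) = mex{} = 0
g(1) = mex{} = 0
g(2) = mex{} = 0
g(3) = mex{0} = 1
g(4) = mex{0} = 1
g(5) = mex{0} = 1
g(6) = mex{0,1} = 2
g(7) = mex{0,1} = 2
g(8) = mex{0,1} = 2
g(9) = mex{0,1,2} = 3
g(10) = mex{1,2} = 0
g(11) = mex{1,2} = 0
g(12) = mex{1,2,3} = 0
The P-positions (g = 0) in 0..12 are 0, 1, 2, 10, 11, 12.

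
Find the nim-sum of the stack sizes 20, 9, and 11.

Compute the nim-sum pairwise:
20 ⊕ 9 = 29
29 ⊕ 11 = 22

22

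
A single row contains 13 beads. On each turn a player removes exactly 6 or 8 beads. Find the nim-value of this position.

2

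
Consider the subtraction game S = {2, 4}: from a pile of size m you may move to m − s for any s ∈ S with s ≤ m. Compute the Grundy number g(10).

2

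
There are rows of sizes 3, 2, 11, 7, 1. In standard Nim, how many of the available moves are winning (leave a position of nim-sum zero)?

Nim-sum: 3 ⊕ 2 ⊕ 11 ⊕ 7 ⊕ 1 = 12.
The overall nim-sum is X = 12. A row of size p has a winning move iff p XOR X < p (reduce it to p XOR X).
  3: 3 XOR 12 = 15 ≥ 3 — no move.
  2: 2 XOR 12 = 14 ≥ 2 — no move.
  11: 11 XOR 12 = 7 < 11 — winning move (to 7).
  7: 7 XOR 12 = 11 ≥ 7 — no move.
  1: 1 XOR 12 = 13 ≥ 1 — no move.
That gives 1 winning move.

1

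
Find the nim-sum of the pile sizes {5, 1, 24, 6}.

Compute the nim-sum pairwise:
5 XOR 1 = 4
4 XOR 24 = 28
28 XOR 6 = 26

26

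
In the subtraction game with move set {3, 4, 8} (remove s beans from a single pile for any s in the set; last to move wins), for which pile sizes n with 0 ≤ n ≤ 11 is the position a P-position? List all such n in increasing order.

0, 1, 2, 7

Grundy values for subtraction set {3, 4, 8}:
k:     0  1  2  3  4  5  6  7  8  9 10 11
g(k):  0  0  0  1  1  1  2  0  2  3  1  3
The P-positions (g = 0) in 0..11 are 0, 1, 2, 7.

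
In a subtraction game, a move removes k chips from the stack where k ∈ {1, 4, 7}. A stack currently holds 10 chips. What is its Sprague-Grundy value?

0

Compute g(0), g(1), … for moves {1, 4, 7}:
k:     0  1  2  3  4  5  6  7  8  9 10
g(k):  0  1  0  1  2  0  1  2  0  1  0
So g(10) = 0.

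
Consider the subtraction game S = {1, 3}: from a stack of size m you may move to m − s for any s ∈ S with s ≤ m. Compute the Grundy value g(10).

Compute g(0), g(1), … for moves {1, 3}:
k:     0  1  2  3  4  5  6  7  8  9 10
g(k):  0  1  0  1  0  1  0  1  0  1  0
So g(10) = 0.

0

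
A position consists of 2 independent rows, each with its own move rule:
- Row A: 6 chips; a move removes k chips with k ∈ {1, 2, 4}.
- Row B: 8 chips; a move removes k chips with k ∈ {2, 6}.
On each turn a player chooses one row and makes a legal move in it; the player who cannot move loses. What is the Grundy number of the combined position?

For row A, compute g(0), g(1), … with moves {1, 2, 4}:
k:     0  1  2  3  4  5  6
g(k):  0  1  2  0  1  2  0
So g(6) = 0.
Build the Grundy sequence for row B with g(k) = mex{g(k−s) : s ∈ {2, 6}, s ≤ k}:
g(0) = mex{} = 0
g(1) = mex{} = 0
g(2) = mex{0} = 1
g(3) = mex{0} = 1
g(4) = mex{1} = 0
g(5) = mex{1} = 0
g(6) = mex{0} = 1
g(7) = mex{0} = 1
g(8) = mex{1} = 0
So g(8) = 0.
By the Sprague-Grundy theorem, the Grundy value of a sum of independent games is the XOR of the component values.
Combined value = 0 XOR 0 = 0.

0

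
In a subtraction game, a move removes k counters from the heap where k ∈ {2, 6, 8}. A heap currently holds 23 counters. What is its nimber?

2

Build the Grundy sequence with g(k) = mex{g(k−s) : s ∈ {2, 6, 8}, s ≤ k}:
k:     0  1  2  3  4  5  6  7  8  9 10 11 12 13 14 15 16 17 18 19 20 21 22 23
g(k):  0  0  1  1  0  0  1  1  2  2  3  3  2  2  0  0  1  1  0  0  1  1  2  2
So g(23) = 2.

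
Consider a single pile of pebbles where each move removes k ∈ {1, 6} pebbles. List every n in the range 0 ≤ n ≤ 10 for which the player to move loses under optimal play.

0, 2, 4, 7, 9

Build the Grundy sequence with g(k) = mex{g(k−s) : s ∈ {1, 6}, s ≤ k}:
k:     0  1  2  3  4  5  6  7  8  9 10
g(k):  0  1  0  1  0  1  2  0  1  0  1
The P-positions (g = 0) in 0..10 are 0, 2, 4, 7, 9.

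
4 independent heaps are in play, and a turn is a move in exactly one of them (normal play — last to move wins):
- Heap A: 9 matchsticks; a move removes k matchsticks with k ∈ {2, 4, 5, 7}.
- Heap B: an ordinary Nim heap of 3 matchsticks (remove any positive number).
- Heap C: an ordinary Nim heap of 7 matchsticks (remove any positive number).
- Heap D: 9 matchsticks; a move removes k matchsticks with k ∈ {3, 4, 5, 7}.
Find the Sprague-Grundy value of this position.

Grundy values for heap A (subtraction set {2, 4, 5, 7}):
k:     0  1  2  3  4  5  6  7  8  9
g(k):  0  0  1  1  2  2  3  3  4  0
So g(9) = 0.
Heap B is a plain Nim heap of size 3, so its Grundy value is 3.
Heap C is a plain Nim heap of size 7, so its Grundy value is 7.
For heap D, compute g(0), g(1), … with moves {3, 4, 5, 7}:
k:     0  1  2  3  4  5  6  7  8  9
g(k):  0  0  0  1  1  1  2  2  2  3
So g(9) = 3.
By the Sprague-Grundy theorem, the Grundy value of a sum of independent games is the XOR of the component values.
Combined value = 0 ⊕ 3 ⊕ 7 ⊕ 3 = 7.

7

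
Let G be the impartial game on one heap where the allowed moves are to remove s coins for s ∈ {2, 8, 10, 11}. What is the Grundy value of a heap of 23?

1

Grundy values for subtraction set {2, 8, 10, 11}:
k:     0  1  2  3  4  5  6  7  8  9 10 11 12 13 14 15 16 17 18 19 20 21 22 23
g(k):  0  0  1  1  0  0  1  1  2  2  3  3  2  2  3  3  4  0  0  1  1  0  0  1
So g(23) = 1.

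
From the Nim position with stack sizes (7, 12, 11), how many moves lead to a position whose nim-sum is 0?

Compute the nim-sum pairwise:
7 ^ 12 = 11
11 ^ 11 = 0
The nim-sum is already 0, so every move leaves a nonzero nim-sum — there are no winning moves.

0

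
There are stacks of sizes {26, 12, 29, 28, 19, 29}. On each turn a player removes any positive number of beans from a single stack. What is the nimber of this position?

25

Nim-sum: 26 ^ 12 ^ 29 ^ 28 ^ 19 ^ 29 = 25.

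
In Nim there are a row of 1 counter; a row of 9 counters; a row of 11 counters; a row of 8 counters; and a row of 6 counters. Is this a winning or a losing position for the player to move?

Winning position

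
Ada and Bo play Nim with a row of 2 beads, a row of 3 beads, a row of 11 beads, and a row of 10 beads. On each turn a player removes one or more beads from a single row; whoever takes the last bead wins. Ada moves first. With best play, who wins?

Nim-sum: 2 ^ 3 ^ 11 ^ 10 = 0.
The nim-sum is 0, so this is a P-position: the player to move is in a losing position under optimal play; Ada is about to move from it and so loses — Bo wins.

Bo wins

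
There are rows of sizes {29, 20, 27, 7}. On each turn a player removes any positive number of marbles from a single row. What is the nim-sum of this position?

21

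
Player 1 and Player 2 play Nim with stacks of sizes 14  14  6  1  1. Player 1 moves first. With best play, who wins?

Player 1 wins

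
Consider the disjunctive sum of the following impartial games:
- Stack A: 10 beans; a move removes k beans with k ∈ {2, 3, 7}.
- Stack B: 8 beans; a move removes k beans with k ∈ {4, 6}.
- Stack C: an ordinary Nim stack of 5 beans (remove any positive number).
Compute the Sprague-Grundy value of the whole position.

For stack A, compute g(0), g(1), … with moves {2, 3, 7}:
k:     0  1  2  3  4  5  6  7  8  9 10
g(k):  0  0  1  1  2  0  0  1  1  2  0
So g(10) = 0.
For stack B, compute g(0), g(1), … with moves {4, 6}:
g(0) = mex{} = 0
g(1) = mex{} = 0
g(2) = mex{} = 0
g(3) = mex{} = 0
g(4) = mex{0} = 1
g(5) = mex{0} = 1
g(6) = mex{0} = 1
g(7) = mex{0} = 1
g(8) = mex{0,1} = 2
So g(8) = 2.
Stack C is a plain Nim stack of size 5, so its Grundy value is 5.
The value of a disjunctive sum is the nim-sum of the parts.
Combined value = 0 XOR 2 XOR 5 = 7.

7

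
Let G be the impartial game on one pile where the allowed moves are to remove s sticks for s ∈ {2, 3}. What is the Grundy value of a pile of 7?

Grundy values for subtraction set {2, 3}:
k:     0  1  2  3  4  5  6  7
g(k):  0  0  1  1  2  0  0  1
So g(7) = 1.

1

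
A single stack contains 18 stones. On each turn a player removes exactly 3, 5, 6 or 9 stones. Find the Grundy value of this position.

2

Grundy values for subtraction set {3, 5, 6, 9}:
k:     0  1  2  3  4  5  6  7  8  9 10 11 12 13 14 15 16 17 18
g(k):  0  0  0  1  1  1  2  2  2  3  3  3  0  0  0  1  1  1  2
So g(18) = 2.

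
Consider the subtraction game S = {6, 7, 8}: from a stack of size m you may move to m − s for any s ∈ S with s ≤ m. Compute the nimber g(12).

2

Compute g(0), g(1), … for moves {6, 7, 8}:
k:     0  1  2  3  4  5  6  7  8  9 10 11 12
g(k):  0  0  0  0  0  0  1  1  1  1  1  1  2
So g(12) = 2.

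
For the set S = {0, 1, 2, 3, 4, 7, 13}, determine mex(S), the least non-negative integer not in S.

5

The values 0, 1, 2, 3, 4 are all present; 5 is the first non-negative integer missing from the set.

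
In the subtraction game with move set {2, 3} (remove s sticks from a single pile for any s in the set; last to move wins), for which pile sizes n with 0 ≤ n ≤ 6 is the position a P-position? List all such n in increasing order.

Build the Grundy sequence with g(k) = mex{g(k−s) : s ∈ {2, 3}, s ≤ k}:
k:     0  1  2  3  4  5  6
g(k):  0  0  1  1  2  0  0
The P-positions (g = 0) in 0..6 are 0, 1, 5, 6.

0, 1, 5, 6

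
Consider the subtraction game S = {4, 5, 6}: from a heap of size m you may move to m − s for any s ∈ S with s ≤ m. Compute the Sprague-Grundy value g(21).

Build the Grundy sequence with g(k) = mex{g(k−s) : s ∈ {4, 5, 6}, s ≤ k}:
k:     0  1  2  3  4  5  6  7  8  9 10 11 12 13 14 15 16 17 18 19 20 21
g(k):  0  0  0  0  1  1  1  1  2  2  0  0  0  0  1  1  1  1  2  2  0  0
So g(21) = 0.

0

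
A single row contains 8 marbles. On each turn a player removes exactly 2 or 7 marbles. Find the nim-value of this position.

2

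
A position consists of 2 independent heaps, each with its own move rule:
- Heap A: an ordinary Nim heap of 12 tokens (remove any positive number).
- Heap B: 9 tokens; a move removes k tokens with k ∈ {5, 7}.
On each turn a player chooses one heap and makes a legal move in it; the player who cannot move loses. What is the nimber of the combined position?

13

Heap A is a plain Nim heap of size 12, so its Grundy value is 12.
Grundy values for heap B (subtraction set {5, 7}):
g(0) = mex{} = 0
g(1) = mex{} = 0
g(2) = mex{} = 0
g(3) = mex{} = 0
g(4) = mex{} = 0
g(5) = mex{0} = 1
g(6) = mex{0} = 1
g(7) = mex{0} = 1
g(8) = mex{0} = 1
g(9) = mex{0} = 1
So g(9) = 1.
The value of a disjunctive sum is the nim-sum of the parts.
Combined value = 12 XOR 1 = 13.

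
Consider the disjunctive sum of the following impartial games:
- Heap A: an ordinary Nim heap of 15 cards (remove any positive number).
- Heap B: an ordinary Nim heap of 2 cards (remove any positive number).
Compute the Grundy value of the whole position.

Heap A is a plain Nim heap of size 15, so its Grundy value is 15.
Heap B is a plain Nim heap of size 2, so its Grundy value is 2.
By the Sprague-Grundy theorem, the Grundy value of a sum of independent games is the XOR of the component values.
Combined value = 15 XOR 2 = 13.

13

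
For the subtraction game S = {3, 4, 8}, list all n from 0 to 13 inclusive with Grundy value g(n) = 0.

Build the Grundy sequence with g(k) = mex{g(k−s) : s ∈ {3, 4, 8}, s ≤ k}:
k:     0  1  2  3  4  5  6  7  8  9 10 11 12 13
g(k):  0  0  0  1  1  1  2  0  2  3  1  3  0  0
The P-positions (g = 0) in 0..13 are 0, 1, 2, 7, 12, 13.

0, 1, 2, 7, 12, 13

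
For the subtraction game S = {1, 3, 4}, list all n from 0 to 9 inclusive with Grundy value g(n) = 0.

Grundy values for subtraction set {1, 3, 4}:
k:     0  1  2  3  4  5  6  7  8  9
g(k):  0  1  0  1  2  3  2  0  1  0
The P-positions (g = 0) in 0..9 are 0, 2, 7, 9.

0, 2, 7, 9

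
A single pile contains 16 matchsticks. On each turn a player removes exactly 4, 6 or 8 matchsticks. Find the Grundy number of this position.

1

Grundy values for subtraction set {4, 6, 8}:
k:     0  1  2  3  4  5  6  7  8  9 10 11 12 13 14 15 16
g(k):  0  0  0  0  1  1  1  1  2  2  2  2  0  0  0  0  1
So g(16) = 1.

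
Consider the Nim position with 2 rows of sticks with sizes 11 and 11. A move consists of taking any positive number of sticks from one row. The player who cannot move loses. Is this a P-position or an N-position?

P-position

Compute the nim-sum pairwise:
11 ^ 11 = 0
The nim-sum is 0, so this is a P-position: the player to move is in a losing position under optimal play.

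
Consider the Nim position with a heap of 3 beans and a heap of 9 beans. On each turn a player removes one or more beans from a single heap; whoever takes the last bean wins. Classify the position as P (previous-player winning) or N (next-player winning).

Nim-sum: 3 ⊕ 9 = 10.
The nim-sum is 10 ≠ 0, so this is an N-position: the player to move can win.

N-position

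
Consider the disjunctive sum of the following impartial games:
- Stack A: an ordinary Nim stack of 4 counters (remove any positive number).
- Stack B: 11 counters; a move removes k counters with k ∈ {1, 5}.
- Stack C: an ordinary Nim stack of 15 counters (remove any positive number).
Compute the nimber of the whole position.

Stack A is a plain Nim stack of size 4, so its Grundy value is 4.
Build the Grundy sequence for stack B with g(k) = mex{g(k−s) : s ∈ {1, 5}, s ≤ k}:
k:     0  1  2  3  4  5  6  7  8  9 10 11
g(k):  0  1  0  1  0  1  0  1  0  1  0  1
So g(11) = 1.
Stack C is a plain Nim stack of size 15, so its Grundy value is 15.
The value of a disjunctive sum is the nim-sum of the parts.
Combined value = 4 XOR 1 XOR 15 = 10.

10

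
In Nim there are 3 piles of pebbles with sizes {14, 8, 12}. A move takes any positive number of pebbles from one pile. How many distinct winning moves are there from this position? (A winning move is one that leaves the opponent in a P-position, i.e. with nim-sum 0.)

Nim-sum: 14 ⊕ 8 ⊕ 12 = 10.
The overall nim-sum is X = 10. A pile of size p has a winning move iff p XOR X < p (reduce it to p XOR X).
  14: 14 XOR 10 = 4 < 14 — winning move (to 4).
  8: 8 XOR 10 = 2 < 8 — winning move (to 2).
  12: 12 XOR 10 = 6 < 12 — winning move (to 6).
That gives 3 winning moves.

3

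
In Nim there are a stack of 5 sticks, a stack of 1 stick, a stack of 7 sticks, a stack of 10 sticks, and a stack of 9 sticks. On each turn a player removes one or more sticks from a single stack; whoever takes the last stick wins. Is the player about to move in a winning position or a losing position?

Compute the nim-sum pairwise:
5 XOR 1 = 4
4 XOR 7 = 3
3 XOR 10 = 9
9 XOR 9 = 0
The nim-sum is 0, so this is a P-position: the player to move is in a losing position under optimal play.

Losing position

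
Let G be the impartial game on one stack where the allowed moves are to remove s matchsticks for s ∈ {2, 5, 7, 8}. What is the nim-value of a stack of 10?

Grundy values for subtraction set {2, 5, 7, 8}:
g(0) = mex{} = 0
g(1) = mex{} = 0
g(2) = mex{0} = 1
g(3) = mex{0} = 1
g(4) = mex{1} = 0
g(5) = mex{0,1} = 2
g(6) = mex{0} = 1
g(7) = mex{0,1,2} = 3
g(8) = mex{0,1} = 2
g(9) = mex{0,1,3} = 2
g(10) = mex{1,2} = 0
So g(10) = 0.

0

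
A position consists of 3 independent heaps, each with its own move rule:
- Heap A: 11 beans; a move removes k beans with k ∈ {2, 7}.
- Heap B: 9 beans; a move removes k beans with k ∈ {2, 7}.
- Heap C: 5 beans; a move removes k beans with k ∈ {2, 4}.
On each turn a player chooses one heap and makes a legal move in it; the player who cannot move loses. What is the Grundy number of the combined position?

Grundy values for heap A (subtraction set {2, 7}):
k:     0  1  2  3  4  5  6  7  8  9 10 11
g(k):  0  0  1  1  0  0  1  1  2  0  0  1
So g(11) = 1.
Build the Grundy sequence for heap B with g(k) = mex{g(k−s) : s ∈ {2, 7}, s ≤ k}:
g(0) = mex{} = 0
g(1) = mex{} = 0
g(2) = mex{0} = 1
g(3) = mex{0} = 1
g(4) = mex{1} = 0
g(5) = mex{1} = 0
g(6) = mex{0} = 1
g(7) = mex{0} = 1
g(8) = mex{0,1} = 2
g(9) = mex{1} = 0
So g(9) = 0.
Grundy values for heap C (subtraction set {2, 4}):
k:     0  1  2  3  4  5
g(k):  0  0  1  1  2  2
So g(5) = 2.
By the Sprague-Grundy theorem, the Grundy value of a sum of independent games is the XOR of the component values.
Combined value = 1 ⊕ 0 ⊕ 2 = 3.

3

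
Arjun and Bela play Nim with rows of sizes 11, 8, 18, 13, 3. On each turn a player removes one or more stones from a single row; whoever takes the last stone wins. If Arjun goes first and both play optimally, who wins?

Arjun wins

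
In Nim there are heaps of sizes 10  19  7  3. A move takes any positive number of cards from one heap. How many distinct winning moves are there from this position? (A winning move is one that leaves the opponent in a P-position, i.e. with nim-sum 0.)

1

Bitwise XOR of the heap sizes:
  01010  (10)
  10011  (19)
  00111  (7)
  00011  (3)
  -----
  11101  (29)
The overall nim-sum is X = 29. A heap of size p has a winning move iff p XOR X < p (reduce it to p XOR X).
  10: 10 XOR 29 = 23 ≥ 10 — no move.
  19: 19 XOR 29 = 14 < 19 — winning move (to 14).
  7: 7 XOR 29 = 26 ≥ 7 — no move.
  3: 3 XOR 29 = 30 ≥ 3 — no move.
That gives 1 winning move.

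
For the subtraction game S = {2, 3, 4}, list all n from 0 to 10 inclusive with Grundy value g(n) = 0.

Grundy values for subtraction set {2, 3, 4}:
k:     0  1  2  3  4  5  6  7  8  9 10
g(k):  0  0  1  1  2  2  0  0  1  1  2
The P-positions (g = 0) in 0..10 are 0, 1, 6, 7.

0, 1, 6, 7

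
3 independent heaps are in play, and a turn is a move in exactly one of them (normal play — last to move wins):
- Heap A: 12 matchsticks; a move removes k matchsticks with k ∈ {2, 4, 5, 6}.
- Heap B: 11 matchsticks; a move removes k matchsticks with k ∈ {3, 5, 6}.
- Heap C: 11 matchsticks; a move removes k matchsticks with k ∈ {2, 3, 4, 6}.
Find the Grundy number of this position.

3

Build the Grundy sequence for heap A with g(k) = mex{g(k−s) : s ∈ {2, 4, 5, 6}, s ≤ k}:
g(0) = mex{} = 0
g(1) = mex{} = 0
g(2) = mex{0} = 1
g(3) = mex{0} = 1
g(4) = mex{0,1} = 2
g(5) = mex{0,1} = 2
g(6) = mex{0,1,2} = 3
g(7) = mex{0,1,2} = 3
g(8) = mex{1,2,3} = 0
g(9) = mex{1,2,3} = 0
g(10) = mex{0,2,3} = 1
g(11) = mex{0,2,3} = 1
g(12) = mex{0,1,3} = 2
So g(12) = 2.
For heap B, compute g(0), g(1), … with moves {3, 5, 6}:
g(0) = mex{} = 0
g(1) = mex{} = 0
g(2) = mex{} = 0
g(3) = mex{0} = 1
g(4) = mex{0} = 1
g(5) = mex{0} = 1
g(6) = mex{0,1} = 2
g(7) = mex{0,1} = 2
g(8) = mex{0,1} = 2
g(9) = mex{1,2} = 0
g(10) = mex{1,2} = 0
g(11) = mex{1,2} = 0
So g(11) = 0.
Build the Grundy sequence for heap C with g(k) = mex{g(k−s) : s ∈ {2, 3, 4, 6}, s ≤ k}:
k:     0  1  2  3  4  5  6  7  8  9 10 11
g(k):  0  0  1  1  2  2  3  3  0  0  1  1
So g(11) = 1.
The value of a disjunctive sum is the nim-sum of the parts.
Combined value = 2 XOR 0 XOR 1 = 3.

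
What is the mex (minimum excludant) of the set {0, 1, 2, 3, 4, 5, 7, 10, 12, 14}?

6

The values 0, 1, 2, 3, 4, 5 are all present; 6 is the first non-negative integer missing from the set.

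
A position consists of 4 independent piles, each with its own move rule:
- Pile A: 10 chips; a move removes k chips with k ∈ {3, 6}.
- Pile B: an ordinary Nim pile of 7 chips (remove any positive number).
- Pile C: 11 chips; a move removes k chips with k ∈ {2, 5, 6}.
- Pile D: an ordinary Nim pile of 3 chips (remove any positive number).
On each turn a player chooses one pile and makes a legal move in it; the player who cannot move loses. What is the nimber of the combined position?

Build the Grundy sequence for pile A with g(k) = mex{g(k−s) : s ∈ {3, 6}, s ≤ k}:
g(0) = mex{} = 0
g(1) = mex{} = 0
g(2) = mex{} = 0
g(3) = mex{0} = 1
g(4) = mex{0} = 1
g(5) = mex{0} = 1
g(6) = mex{0,1} = 2
g(7) = mex{0,1} = 2
g(8) = mex{0,1} = 2
g(9) = mex{1,2} = 0
g(10) = mex{1,2} = 0
So g(10) = 0.
Pile B is a plain Nim pile of size 7, so its Grundy value is 7.
Build the Grundy sequence for pile C with g(k) = mex{g(k−s) : s ∈ {2, 5, 6}, s ≤ k}:
g(0) = mex{} = 0
g(1) = mex{} = 0
g(2) = mex{0} = 1
g(3) = mex{0} = 1
g(4) = mex{1} = 0
g(5) = mex{0,1} = 2
g(6) = mex{0} = 1
g(7) = mex{0,1,2} = 3
g(8) = mex{1} = 0
g(9) = mex{0,1,3} = 2
g(10) = mex{0,2} = 1
g(11) = mex{1,2} = 0
So g(11) = 0.
Pile D is a plain Nim pile of size 3, so its Grundy value is 3.
By the Sprague-Grundy theorem, the Grundy value of a sum of independent games is the XOR of the component values.
Combined value = 0 XOR 7 XOR 0 XOR 3 = 4.

4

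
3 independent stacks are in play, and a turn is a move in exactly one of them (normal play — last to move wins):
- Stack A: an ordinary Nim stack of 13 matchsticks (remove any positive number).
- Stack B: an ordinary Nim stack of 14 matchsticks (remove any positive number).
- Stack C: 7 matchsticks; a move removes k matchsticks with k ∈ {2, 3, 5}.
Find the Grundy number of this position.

3

Stack A is a plain Nim stack of size 13, so its Grundy value is 13.
Stack B is a plain Nim stack of size 14, so its Grundy value is 14.
Grundy values for stack C (subtraction set {2, 3, 5}):
k:     0  1  2  3  4  5  6  7
g(k):  0  0  1  1  2  2  3  0
So g(7) = 0.
The value of a disjunctive sum is the nim-sum of the parts.
Combined value = 13 ⊕ 14 ⊕ 0 = 3.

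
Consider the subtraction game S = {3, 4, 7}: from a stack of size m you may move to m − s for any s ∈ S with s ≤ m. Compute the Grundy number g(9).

Build the Grundy sequence with g(k) = mex{g(k−s) : s ∈ {3, 4, 7}, s ≤ k}:
k:     0  1  2  3  4  5  6  7  8  9
g(k):  0  0  0  1  1  1  2  2  2  3
So g(9) = 3.

3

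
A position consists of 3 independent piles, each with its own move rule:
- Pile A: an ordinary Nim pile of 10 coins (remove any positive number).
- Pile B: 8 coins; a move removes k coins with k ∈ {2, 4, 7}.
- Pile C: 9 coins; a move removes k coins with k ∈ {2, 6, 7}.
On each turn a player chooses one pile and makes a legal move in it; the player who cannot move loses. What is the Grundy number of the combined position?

11

Pile A is a plain Nim pile of size 10, so its Grundy value is 10.
For pile B, compute g(0), g(1), … with moves {2, 4, 7}:
g(0) = mex{} = 0
g(1) = mex{} = 0
g(2) = mex{0} = 1
g(3) = mex{0} = 1
g(4) = mex{0,1} = 2
g(5) = mex{0,1} = 2
g(6) = mex{1,2} = 0
g(7) = mex{0,1,2} = 3
g(8) = mex{0,2} = 1
So g(8) = 1.
For pile C, compute g(0), g(1), … with moves {2, 6, 7}:
g(0) = mex{} = 0
g(1) = mex{} = 0
g(2) = mex{0} = 1
g(3) = mex{0} = 1
g(4) = mex{1} = 0
g(5) = mex{1} = 0
g(6) = mex{0} = 1
g(7) = mex{0} = 1
g(8) = mex{0,1} = 2
g(9) = mex{1} = 0
So g(9) = 0.
The value of a disjunctive sum is the nim-sum of the parts.
Combined value = 10 ⊕ 1 ⊕ 0 = 11.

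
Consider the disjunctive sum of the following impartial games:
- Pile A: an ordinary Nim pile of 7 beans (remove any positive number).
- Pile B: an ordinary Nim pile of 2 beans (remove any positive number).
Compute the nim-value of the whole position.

Pile A is a plain Nim pile of size 7, so its Grundy value is 7.
Pile B is a plain Nim pile of size 2, so its Grundy value is 2.
The value of a disjunctive sum is the nim-sum of the parts.
Combined value = 7 ⊕ 2 = 5.

5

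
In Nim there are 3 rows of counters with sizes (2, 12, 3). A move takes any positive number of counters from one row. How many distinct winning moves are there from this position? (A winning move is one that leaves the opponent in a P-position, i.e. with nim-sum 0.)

Nim-sum: 2 ⊕ 12 ⊕ 3 = 13.
The overall nim-sum is X = 13. A row of size p has a winning move iff p XOR X < p (reduce it to p XOR X).
  2: 2 XOR 13 = 15 ≥ 2 — no move.
  12: 12 XOR 13 = 1 < 12 — winning move (to 1).
  3: 3 XOR 13 = 14 ≥ 3 — no move.
That gives 1 winning move.

1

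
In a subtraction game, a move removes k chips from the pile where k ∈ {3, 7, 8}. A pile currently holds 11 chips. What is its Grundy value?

0

Compute g(0), g(1), … for moves {3, 7, 8}:
g(0) = mex{} = 0
g(1) = mex{} = 0
g(2) = mex{} = 0
g(3) = mex{0} = 1
g(4) = mex{0} = 1
g(5) = mex{0} = 1
g(6) = mex{1} = 0
g(7) = mex{0,1} = 2
g(8) = mex{0,1} = 2
g(9) = mex{0} = 1
g(10) = mex{0,1,2} = 3
g(11) = mex{1,2} = 0
So g(11) = 0.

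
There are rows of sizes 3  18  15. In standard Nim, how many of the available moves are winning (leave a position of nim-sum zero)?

1

In binary:
  00011  (3)
  10010  (18)
  01111  (15)
  -----
  11110  (30)
The overall nim-sum is X = 30. A row of size p has a winning move iff p XOR X < p (reduce it to p XOR X).
  3: 3 XOR 30 = 29 ≥ 3 — no move.
  18: 18 XOR 30 = 12 < 18 — winning move (to 12).
  15: 15 XOR 30 = 17 ≥ 15 — no move.
That gives 1 winning move.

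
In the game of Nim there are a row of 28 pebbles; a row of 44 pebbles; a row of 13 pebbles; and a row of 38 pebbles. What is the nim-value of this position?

27

Bitwise XOR of the heap sizes:
  011100  (28)
  101100  (44)
  001101  (13)
  100110  (38)
  ------
  011011  (27)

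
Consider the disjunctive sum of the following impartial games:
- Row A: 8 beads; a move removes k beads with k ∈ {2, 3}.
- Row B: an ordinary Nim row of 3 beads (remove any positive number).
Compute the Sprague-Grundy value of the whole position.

2

For row A, compute g(0), g(1), … with moves {2, 3}:
k:     0  1  2  3  4  5  6  7  8
g(k):  0  0  1  1  2  0  0  1  1
So g(8) = 1.
Row B is a plain Nim row of size 3, so its Grundy value is 3.
By the Sprague-Grundy theorem, the Grundy value of a sum of independent games is the XOR of the component values.
Combined value = 1 XOR 3 = 2.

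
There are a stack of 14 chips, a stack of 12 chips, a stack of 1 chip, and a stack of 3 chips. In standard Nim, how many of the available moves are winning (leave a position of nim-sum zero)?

Nim-sum: 14 ⊕ 12 ⊕ 1 ⊕ 3 = 0.
The nim-sum is already 0, so every move leaves a nonzero nim-sum — there are no winning moves.

0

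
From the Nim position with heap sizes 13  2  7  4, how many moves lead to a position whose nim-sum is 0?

1

Bitwise XOR of the heap sizes:
  1101  (13)
  0010  (2)
  0111  (7)
  0100  (4)
  ----
  1100  (12)
The overall nim-sum is X = 12. A heap of size p has a winning move iff p XOR X < p (reduce it to p XOR X).
  13: 13 XOR 12 = 1 < 13 — winning move (to 1).
  2: 2 XOR 12 = 14 ≥ 2 — no move.
  7: 7 XOR 12 = 11 ≥ 7 — no move.
  4: 4 XOR 12 = 8 ≥ 4 — no move.
That gives 1 winning move.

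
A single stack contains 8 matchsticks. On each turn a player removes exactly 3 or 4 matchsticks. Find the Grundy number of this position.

0

Build the Grundy sequence with g(k) = mex{g(k−s) : s ∈ {3, 4}, s ≤ k}:
k:     0  1  2  3  4  5  6  7  8
g(k):  0  0  0  1  1  1  2  0  0
So g(8) = 0.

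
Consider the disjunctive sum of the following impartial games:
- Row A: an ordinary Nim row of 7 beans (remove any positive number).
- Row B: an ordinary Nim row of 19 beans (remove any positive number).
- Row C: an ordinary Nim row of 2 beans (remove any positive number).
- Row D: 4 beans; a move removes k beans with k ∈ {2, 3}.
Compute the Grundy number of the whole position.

Row A is a plain Nim row of size 7, so its Grundy value is 7.
Row B is a plain Nim row of size 19, so its Grundy value is 19.
Row C is a plain Nim row of size 2, so its Grundy value is 2.
Build the Grundy sequence for row D with g(k) = mex{g(k−s) : s ∈ {2, 3}, s ≤ k}:
g(0) = mex{} = 0
g(1) = mex{} = 0
g(2) = mex{0} = 1
g(3) = mex{0} = 1
g(4) = mex{0,1} = 2
So g(4) = 2.
By the Sprague-Grundy theorem, the Grundy value of a sum of independent games is the XOR of the component values.
Combined value = 7 ⊕ 19 ⊕ 2 ⊕ 2 = 20.

20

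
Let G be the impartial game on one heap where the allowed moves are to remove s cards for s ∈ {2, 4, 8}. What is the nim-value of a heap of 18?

Grundy values for subtraction set {2, 4, 8}:
k:     0  1  2  3  4  5  6  7  8  9 10 11 12 13 14 15 16 17 18
g(k):  0  0  1  1  2  2  0  0  1  1  2  2  0  0  1  1  2  2  0
So g(18) = 0.

0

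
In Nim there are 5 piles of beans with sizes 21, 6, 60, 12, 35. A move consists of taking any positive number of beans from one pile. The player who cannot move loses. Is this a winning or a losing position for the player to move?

Losing position

Nim-sum: 21 ^ 6 ^ 60 ^ 12 ^ 35 = 0.
The nim-sum is 0, so this is a P-position: the player to move is in a losing position under optimal play.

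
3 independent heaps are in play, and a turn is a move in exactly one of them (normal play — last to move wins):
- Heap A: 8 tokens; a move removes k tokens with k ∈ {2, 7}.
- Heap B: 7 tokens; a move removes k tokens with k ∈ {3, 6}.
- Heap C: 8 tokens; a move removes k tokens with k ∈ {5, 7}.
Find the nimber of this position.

1

Build the Grundy sequence for heap A with g(k) = mex{g(k−s) : s ∈ {2, 7}, s ≤ k}:
g(0) = mex{} = 0
g(1) = mex{} = 0
g(2) = mex{0} = 1
g(3) = mex{0} = 1
g(4) = mex{1} = 0
g(5) = mex{1} = 0
g(6) = mex{0} = 1
g(7) = mex{0} = 1
g(8) = mex{0,1} = 2
So g(8) = 2.
Build the Grundy sequence for heap B with g(k) = mex{g(k−s) : s ∈ {3, 6}, s ≤ k}:
k:     0  1  2  3  4  5  6  7
g(k):  0  0  0  1  1  1  2  2
So g(7) = 2.
Build the Grundy sequence for heap C with g(k) = mex{g(k−s) : s ∈ {5, 7}, s ≤ k}:
g(0) = mex{} = 0
g(1) = mex{} = 0
g(2) = mex{} = 0
g(3) = mex{} = 0
g(4) = mex{} = 0
g(5) = mex{0} = 1
g(6) = mex{0} = 1
g(7) = mex{0} = 1
g(8) = mex{0} = 1
So g(8) = 1.
The value of a disjunctive sum is the nim-sum of the parts.
Combined value = 2 ⊕ 2 ⊕ 1 = 1.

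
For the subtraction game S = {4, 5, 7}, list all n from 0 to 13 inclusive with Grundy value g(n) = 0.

0, 1, 2, 3, 11, 12, 13

Compute g(0), g(1), … for moves {4, 5, 7}:
k:     0  1  2  3  4  5  6  7  8  9 10 11 12 13
g(k):  0  0  0  0  1  1  1  1  2  2  2  0  0  0
The P-positions (g = 0) in 0..13 are 0, 1, 2, 3, 11, 12, 13.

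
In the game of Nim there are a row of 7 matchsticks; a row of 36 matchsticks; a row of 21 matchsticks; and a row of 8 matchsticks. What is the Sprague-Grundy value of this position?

62

Nim-sum: 7 ^ 36 ^ 21 ^ 8 = 62.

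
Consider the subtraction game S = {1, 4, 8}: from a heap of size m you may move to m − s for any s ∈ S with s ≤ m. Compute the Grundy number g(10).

3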